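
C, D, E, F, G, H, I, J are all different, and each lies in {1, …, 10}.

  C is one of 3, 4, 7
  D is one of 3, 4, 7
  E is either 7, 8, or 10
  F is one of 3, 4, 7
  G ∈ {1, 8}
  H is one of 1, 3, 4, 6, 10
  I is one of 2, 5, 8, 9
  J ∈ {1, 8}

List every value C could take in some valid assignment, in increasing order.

G and J between them cover only {1, 8} — a naked pair. Remove those values from E, H, I.
C, D, F between them cover only {3, 4, 7} — a naked triple. Remove those values from E, H.
That leaves E = 10. Eliminate 10 elsewhere: H.
That leaves H = 6.
No further eliminations apply; C can still be any of 3, 4, 7.

3, 4, 7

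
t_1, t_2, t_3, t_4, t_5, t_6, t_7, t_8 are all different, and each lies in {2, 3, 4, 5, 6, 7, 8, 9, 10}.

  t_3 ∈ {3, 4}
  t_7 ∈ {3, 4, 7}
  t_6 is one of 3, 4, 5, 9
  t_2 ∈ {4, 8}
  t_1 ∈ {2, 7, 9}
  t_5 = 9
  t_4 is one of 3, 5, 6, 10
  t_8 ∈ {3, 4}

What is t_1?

t_5's domain is down to {9}, so t_5 = 9. So t_1, t_6 can't be 9.
The 2 variables t_3 and t_8 are confined to {3, 4}, which locks those values in; drop them from t_2, t_4, t_6, t_7.
t_2 must be 8 (only option left).
t_6 must be 5 (only option left). So t_4 can't be 5.
t_7 must be 7 (only option left). Eliminate 7 elsewhere: t_1.
So t_1 = 2.

2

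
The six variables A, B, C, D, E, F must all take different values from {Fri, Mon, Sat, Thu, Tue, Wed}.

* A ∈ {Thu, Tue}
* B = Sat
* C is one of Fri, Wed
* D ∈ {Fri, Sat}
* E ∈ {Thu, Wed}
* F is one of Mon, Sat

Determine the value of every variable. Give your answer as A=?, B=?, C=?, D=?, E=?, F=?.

A=Tue, B=Sat, C=Wed, D=Fri, E=Thu, F=Mon

B must be Sat (only option left). Eliminate Sat elsewhere: D, F.
D must be Fri (only option left). Remove Fri from C.
F's domain is down to {Mon}, so F = Mon.
C must be Wed (only option left). So E can't be Wed.
E must be Thu (only option left). So A can't be Thu.
A's domain is down to {Tue}, so A = Tue.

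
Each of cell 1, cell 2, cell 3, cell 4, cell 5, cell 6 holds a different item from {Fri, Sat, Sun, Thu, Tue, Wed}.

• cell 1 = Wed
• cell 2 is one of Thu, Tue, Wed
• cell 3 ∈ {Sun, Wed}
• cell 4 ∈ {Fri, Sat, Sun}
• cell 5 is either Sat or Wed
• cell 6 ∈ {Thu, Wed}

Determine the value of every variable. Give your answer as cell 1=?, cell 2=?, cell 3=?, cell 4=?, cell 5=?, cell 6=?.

cell 1=Wed, cell 2=Tue, cell 3=Sun, cell 4=Fri, cell 5=Sat, cell 6=Thu

cell 1's domain is down to {Wed}, so cell 1 = Wed. Eliminate Wed elsewhere: cell 2, cell 3, cell 5, cell 6.
cell 3 has just one choice, so cell 3 = Sun. Eliminate Sun elsewhere: cell 4.
That leaves cell 5 = Sat. So cell 4 can't be Sat.
cell 6 has just one choice, so cell 6 = Thu. Strike Thu from cell 2.
cell 2's domain is down to {Tue}, so cell 2 = Tue.
cell 4 must be Fri (only option left).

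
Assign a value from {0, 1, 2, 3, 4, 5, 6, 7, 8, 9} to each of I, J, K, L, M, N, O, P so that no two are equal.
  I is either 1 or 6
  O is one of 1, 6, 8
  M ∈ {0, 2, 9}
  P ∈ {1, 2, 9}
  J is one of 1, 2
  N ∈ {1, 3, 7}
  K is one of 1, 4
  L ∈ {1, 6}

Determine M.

I and L between them cover only {1, 6} — a naked pair. Remove those values from J, K, N, O, P.
That leaves J = 2. Eliminate 2 elsewhere: M, P.
That leaves K = 4.
O's domain is down to {8}, so O = 8.
P must be 9 (only option left). Eliminate 9 elsewhere: M.
So M = 0.

0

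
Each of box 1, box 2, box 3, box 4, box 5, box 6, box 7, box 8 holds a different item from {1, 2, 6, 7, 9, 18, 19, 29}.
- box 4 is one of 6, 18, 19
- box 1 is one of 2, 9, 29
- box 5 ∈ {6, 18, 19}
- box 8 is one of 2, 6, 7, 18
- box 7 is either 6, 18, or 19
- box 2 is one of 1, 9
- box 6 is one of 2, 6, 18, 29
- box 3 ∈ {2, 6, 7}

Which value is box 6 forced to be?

29

Among the 8 variables, 1 fits only box 2 (and all 8 values in {1, 2, 6, 7, 9, 18, 19, 29} must be used), so box 2 = 1.
Among the 7 still-open variables, 9 fits only box 1 (and all 7 values in {2, 6, 7, 9, 18, 19, 29} must be used), so box 1 = 9.
The 6 still-open variables together cover exactly {2, 6, 7, 18, 19, 29} — 6 values for 6 variables — and 29 appears only in box 6's list, so box 6 = 29.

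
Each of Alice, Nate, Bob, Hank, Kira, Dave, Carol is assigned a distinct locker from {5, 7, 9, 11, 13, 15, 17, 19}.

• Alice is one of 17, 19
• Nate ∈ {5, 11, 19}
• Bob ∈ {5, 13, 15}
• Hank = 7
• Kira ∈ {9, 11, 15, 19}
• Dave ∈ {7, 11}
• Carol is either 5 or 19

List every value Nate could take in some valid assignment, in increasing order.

Hank has just one choice, so Hank = 7. Strike 7 from Dave.
Dave's domain is down to {11}, so Dave = 11. Strike 11 from Nate, Kira.
The 2 variables Nate and Carol are confined to {5, 19}, which locks those values in; drop them from Alice, Bob, Kira.
Alice must be 17 (only option left).
No further eliminations apply; Nate can still be any of 5, 19.

5, 19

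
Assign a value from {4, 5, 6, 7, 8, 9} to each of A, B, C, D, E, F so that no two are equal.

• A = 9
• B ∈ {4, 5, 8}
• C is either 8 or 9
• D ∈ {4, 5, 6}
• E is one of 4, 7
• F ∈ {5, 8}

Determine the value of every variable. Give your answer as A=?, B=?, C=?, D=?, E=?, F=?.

A=9, B=4, C=8, D=6, E=7, F=5

A has just one choice, so A = 9. So C can't be 9.
C's domain is down to {8}, so C = 8. So B, F can't be 8.
That leaves F = 5. So B, D can't be 5.
B's domain is down to {4}, so B = 4. Strike 4 from D, E.
That leaves D = 6.
That leaves E = 7.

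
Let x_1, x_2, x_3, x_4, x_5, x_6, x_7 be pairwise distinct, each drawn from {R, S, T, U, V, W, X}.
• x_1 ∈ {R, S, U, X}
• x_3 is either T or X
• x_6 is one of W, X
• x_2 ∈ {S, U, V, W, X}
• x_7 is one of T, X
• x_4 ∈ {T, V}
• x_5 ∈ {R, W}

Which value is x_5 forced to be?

R

The 2 variables x_3 and x_7 are confined to {T, X}, which locks those values in; drop them from x_1, x_2, x_4, x_6.
That leaves x_4 = V. Strike V from x_2.
x_6 must be W (only option left). So x_2, x_5 can't be W.
So x_5 = R.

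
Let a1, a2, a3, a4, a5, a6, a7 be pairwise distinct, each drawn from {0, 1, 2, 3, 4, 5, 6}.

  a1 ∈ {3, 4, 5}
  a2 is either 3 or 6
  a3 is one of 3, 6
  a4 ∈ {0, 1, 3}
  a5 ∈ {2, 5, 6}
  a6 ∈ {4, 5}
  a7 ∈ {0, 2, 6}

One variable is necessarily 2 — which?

Among the 7 variables, 1 fits only a4 (and all 7 values in {0, 1, 2, 3, 4, 5, 6} must be used), so a4 = 1.
The 6 still-open variables together cover exactly {0, 2, 3, 4, 5, 6} — 6 values for 6 variables — and 0 appears only in a7's list, so a7 = 0.
Among the 5 still-open variables, 2 fits only a5 (and all 5 values in {2, 3, 4, 5, 6} must be used), so a5 = 2.

a5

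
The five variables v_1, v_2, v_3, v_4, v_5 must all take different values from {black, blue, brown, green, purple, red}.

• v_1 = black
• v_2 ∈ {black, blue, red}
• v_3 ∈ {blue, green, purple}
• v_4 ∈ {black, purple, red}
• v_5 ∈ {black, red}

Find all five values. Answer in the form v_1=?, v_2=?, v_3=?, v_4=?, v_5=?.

v_1=black, v_2=blue, v_3=green, v_4=purple, v_5=red

v_1 has just one choice, so v_1 = black. Strike black from v_2, v_4, v_5.
That leaves v_5 = red. So v_2, v_4 can't be red.
v_2 must be blue (only option left). Strike blue from v_3.
That leaves v_4 = purple. Remove purple from v_3.
v_3 must be green (only option left).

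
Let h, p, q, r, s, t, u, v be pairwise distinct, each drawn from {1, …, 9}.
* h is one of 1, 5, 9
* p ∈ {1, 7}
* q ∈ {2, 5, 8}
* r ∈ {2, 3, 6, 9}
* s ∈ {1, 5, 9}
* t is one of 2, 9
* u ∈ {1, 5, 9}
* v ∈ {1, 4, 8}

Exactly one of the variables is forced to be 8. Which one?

q

The 3 variables h, s, u are confined to {1, 5, 9}, which locks those values in; drop them from p, q, r, t, v.
p has just one choice, so p = 7.
t's domain is down to {2}, so t = 2. Eliminate 2 elsewhere: q, r.
So 8 goes to q.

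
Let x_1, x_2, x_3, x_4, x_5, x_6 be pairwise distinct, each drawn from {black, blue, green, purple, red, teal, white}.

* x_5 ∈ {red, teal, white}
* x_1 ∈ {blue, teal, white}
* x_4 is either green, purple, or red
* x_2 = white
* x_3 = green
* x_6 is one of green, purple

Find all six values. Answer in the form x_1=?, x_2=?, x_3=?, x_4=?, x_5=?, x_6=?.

x_1=blue, x_2=white, x_3=green, x_4=red, x_5=teal, x_6=purple

x_2 has just one choice, so x_2 = white. Strike white from x_1, x_5.
x_3's domain is down to {green}, so x_3 = green. Remove green from x_4, x_6.
That leaves x_6 = purple. So x_4 can't be purple.
That leaves x_4 = red. Eliminate red elsewhere: x_5.
x_5 must be teal (only option left). So x_1 can't be teal.
x_1 must be blue (only option left).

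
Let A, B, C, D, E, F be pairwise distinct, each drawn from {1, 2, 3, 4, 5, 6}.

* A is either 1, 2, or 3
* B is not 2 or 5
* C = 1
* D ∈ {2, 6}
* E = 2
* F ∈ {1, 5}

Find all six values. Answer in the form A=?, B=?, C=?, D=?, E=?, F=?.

C has just one choice, so C = 1. Eliminate 1 elsewhere: A, B, F.
That leaves E = 2. Remove 2 from A, D.
That leaves F = 5.
A must be 3 (only option left). Eliminate 3 elsewhere: B.
D's domain is down to {6}, so D = 6. Remove 6 from B.
B must be 4 (only option left).

A=3, B=4, C=1, D=6, E=2, F=5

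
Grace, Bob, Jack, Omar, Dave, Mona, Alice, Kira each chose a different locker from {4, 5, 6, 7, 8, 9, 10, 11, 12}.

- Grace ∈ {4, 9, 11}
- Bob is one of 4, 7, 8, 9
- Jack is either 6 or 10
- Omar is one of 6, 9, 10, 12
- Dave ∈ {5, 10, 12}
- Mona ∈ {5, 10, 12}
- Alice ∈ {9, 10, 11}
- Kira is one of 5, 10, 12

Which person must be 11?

Dave, Mona, Kira between them cover only {5, 10, 12} — a naked triple. Remove those values from Jack, Omar, Alice.
Jack must be 6 (only option left). So Omar can't be 6.
Omar has just one choice, so Omar = 9. Eliminate 9 elsewhere: Grace, Bob, Alice.
So 11 goes to Alice.

Alice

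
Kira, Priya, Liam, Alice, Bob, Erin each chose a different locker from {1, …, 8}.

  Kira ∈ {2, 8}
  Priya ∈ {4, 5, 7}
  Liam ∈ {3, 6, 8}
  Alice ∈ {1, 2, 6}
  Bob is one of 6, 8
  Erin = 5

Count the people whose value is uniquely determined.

Erin's domain is down to {5}, so Erin = 5. Remove 5 from Priya.
Determined: Erin=5. The other people each still have more than one consistent value. That makes 1.

1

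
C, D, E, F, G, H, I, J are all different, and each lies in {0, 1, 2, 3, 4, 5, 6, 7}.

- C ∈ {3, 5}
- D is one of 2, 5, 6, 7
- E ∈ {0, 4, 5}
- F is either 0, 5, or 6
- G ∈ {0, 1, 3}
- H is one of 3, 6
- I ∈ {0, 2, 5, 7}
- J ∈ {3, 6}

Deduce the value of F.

0

Among the 8 variables, 1 fits only G (and all 8 values in {0, 1, 2, 3, 4, 5, 6, 7} must be used), so G = 1.
The 7 still-open variables together cover exactly {0, 2, 3, 4, 5, 6, 7} — 7 values for 7 variables — and 4 appears only in E's list, so E = 4.
H and J share exactly the 2 values {3, 6}; by pigeonhole those values go to them, so strike 3, 6 from C, D, F.
C must be 5 (only option left). Eliminate 5 elsewhere: D, F, I.
So F = 0.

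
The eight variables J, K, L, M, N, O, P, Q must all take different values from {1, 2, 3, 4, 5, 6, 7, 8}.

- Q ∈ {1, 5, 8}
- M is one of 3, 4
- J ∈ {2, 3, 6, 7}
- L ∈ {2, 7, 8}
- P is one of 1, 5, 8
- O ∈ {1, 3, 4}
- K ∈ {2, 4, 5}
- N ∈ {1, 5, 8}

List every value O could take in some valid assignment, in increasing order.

The 8 variables draw from only 8 values {1, 2, 3, 4, 5, 6, 7, 8}, so each is used; only J can be 6, hence J = 6.
The 7 still-open variables draw from only 7 values {1, 2, 3, 4, 5, 7, 8}, so each is used; only L can be 7, hence L = 7.
The 6 still-open variables together cover exactly {1, 2, 3, 4, 5, 8} — 6 values for 6 variables — and 2 appears only in K's list, so K = 2.
The 3 variables N, P, Q are confined to {1, 5, 8}, which locks those values in; drop them from O.
No further eliminations apply; O can still be any of 3, 4.

3, 4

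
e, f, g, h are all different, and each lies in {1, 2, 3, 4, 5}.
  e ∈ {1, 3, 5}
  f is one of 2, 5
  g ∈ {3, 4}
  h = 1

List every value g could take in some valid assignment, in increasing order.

3, 4

h's domain is down to {1}, so h = 1. So e can't be 1.
No further eliminations apply; g can still be any of 3, 4.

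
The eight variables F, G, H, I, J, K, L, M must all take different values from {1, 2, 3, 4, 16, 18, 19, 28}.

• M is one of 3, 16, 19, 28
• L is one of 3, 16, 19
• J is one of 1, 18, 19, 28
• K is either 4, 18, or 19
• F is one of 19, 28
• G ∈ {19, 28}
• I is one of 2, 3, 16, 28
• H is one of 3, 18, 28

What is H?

18

Among the 8 variables, 1 fits only J (and all 8 values in {1, 2, 3, 4, 16, 18, 19, 28} must be used), so J = 1.
Among the 7 still-open variables, 2 fits only I (and all 7 values in {2, 3, 4, 16, 18, 19, 28} must be used), so I = 2.
Among the 6 still-open variables, 4 fits only K (and all 6 values in {3, 4, 16, 18, 19, 28} must be used), so K = 4.
The 5 still-open variables together cover exactly {3, 16, 18, 19, 28} — 5 values for 5 variables — and 18 appears only in H's list, so H = 18.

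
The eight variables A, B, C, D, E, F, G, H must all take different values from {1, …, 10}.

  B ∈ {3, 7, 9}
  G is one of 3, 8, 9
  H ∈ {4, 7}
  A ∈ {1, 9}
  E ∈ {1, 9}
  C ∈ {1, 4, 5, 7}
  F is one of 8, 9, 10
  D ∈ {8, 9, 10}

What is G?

The 8 variables together cover exactly {1, 3, 4, 5, 7, 8, 9, 10} — 8 values for 8 variables — and 5 appears only in C's list, so C = 5.
The 7 still-open variables together cover exactly {1, 3, 4, 7, 8, 9, 10} — 7 values for 7 variables — and 4 appears only in H's list, so H = 4.
The 6 still-open variables together cover exactly {1, 3, 7, 8, 9, 10} — 6 values for 6 variables — and 7 appears only in B's list, so B = 7.
Among the 5 still-open variables, 3 fits only G (and all 5 values in {1, 3, 8, 9, 10} must be used), so G = 3.

3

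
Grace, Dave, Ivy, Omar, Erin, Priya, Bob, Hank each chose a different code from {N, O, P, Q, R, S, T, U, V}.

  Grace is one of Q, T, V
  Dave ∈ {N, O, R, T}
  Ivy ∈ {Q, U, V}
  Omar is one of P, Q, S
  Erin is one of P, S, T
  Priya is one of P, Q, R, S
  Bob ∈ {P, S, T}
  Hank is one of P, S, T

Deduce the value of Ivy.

Erin, Bob, Hank between them cover only {P, S, T} — a naked triple. Remove those values from Grace, Dave, Omar, Priya.
Omar's domain is down to {Q}, so Omar = Q. So Grace, Ivy, Priya can't be Q.
Priya's domain is down to {R}, so Priya = R. Strike R from Dave.
That leaves Grace = V. Strike V from Ivy.
So Ivy = U.

U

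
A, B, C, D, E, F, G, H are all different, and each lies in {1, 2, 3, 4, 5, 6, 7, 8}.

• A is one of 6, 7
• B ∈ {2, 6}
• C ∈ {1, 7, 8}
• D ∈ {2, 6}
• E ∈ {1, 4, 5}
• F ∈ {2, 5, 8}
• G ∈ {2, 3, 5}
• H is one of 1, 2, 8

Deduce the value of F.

5

The 8 variables together cover exactly {1, 2, 3, 4, 5, 6, 7, 8} — 8 values for 8 variables — and 3 appears only in G's list, so G = 3.
The 7 still-open variables together cover exactly {1, 2, 4, 5, 6, 7, 8} — 7 values for 7 variables — and 4 appears only in E's list, so E = 4.
The 6 still-open variables together cover exactly {1, 2, 5, 6, 7, 8} — 6 values for 6 variables — and 5 appears only in F's list, so F = 5.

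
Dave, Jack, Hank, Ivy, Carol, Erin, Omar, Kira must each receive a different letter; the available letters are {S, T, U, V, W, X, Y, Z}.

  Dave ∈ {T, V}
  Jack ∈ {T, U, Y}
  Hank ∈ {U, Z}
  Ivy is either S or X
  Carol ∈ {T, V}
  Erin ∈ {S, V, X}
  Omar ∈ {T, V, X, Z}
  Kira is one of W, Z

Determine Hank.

The 8 variables draw from only 8 values {S, T, U, V, W, X, Y, Z}, so each is used; only Kira can be W, hence Kira = W.
The 7 still-open variables draw from only 7 values {S, T, U, V, X, Y, Z}, so each is used; only Jack can be Y, hence Jack = Y.
Among the 6 still-open variables, U fits only Hank (and all 6 values in {S, T, U, V, X, Z} must be used), so Hank = U.

U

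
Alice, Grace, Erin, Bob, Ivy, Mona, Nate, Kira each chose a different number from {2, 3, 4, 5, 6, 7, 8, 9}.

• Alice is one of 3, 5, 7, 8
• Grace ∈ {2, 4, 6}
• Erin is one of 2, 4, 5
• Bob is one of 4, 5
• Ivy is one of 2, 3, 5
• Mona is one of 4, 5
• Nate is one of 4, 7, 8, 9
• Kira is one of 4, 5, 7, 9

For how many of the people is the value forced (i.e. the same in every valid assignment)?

3

The 8 variables draw from only 8 values {2, 3, 4, 5, 6, 7, 8, 9}, so each is used; only Grace can be 6, hence Grace = 6.
Bob and Mona share exactly the 2 values {4, 5}; by pigeonhole those values go to them, so strike 4, 5 from Alice, Erin, Ivy, Nate, Kira.
Erin has just one choice, so Erin = 2. Remove 2 from Ivy.
That leaves Ivy = 3. Strike 3 from Alice.
Determined: Grace=6, Erin=2, Ivy=3. The other people each still have more than one consistent value. That makes 3.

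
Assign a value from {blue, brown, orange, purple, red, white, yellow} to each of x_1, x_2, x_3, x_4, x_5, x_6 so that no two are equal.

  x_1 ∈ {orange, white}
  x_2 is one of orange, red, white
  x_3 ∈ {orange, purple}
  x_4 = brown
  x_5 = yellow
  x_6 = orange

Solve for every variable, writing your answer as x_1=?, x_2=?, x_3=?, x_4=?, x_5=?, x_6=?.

x_1=white, x_2=red, x_3=purple, x_4=brown, x_5=yellow, x_6=orange

x_4 has just one choice, so x_4 = brown.
x_5 has just one choice, so x_5 = yellow.
x_6 must be orange (only option left). Strike orange from x_1, x_2, x_3.
x_1 must be white (only option left). Remove white from x_2.
That leaves x_2 = red.
x_3 must be purple (only option left).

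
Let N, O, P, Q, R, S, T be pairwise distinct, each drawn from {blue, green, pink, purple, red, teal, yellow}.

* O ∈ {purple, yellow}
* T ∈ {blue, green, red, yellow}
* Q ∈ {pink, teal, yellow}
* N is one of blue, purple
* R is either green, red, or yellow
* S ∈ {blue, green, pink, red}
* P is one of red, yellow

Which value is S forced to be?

pink

Among the 7 variables, teal fits only Q (and all 7 values in {blue, green, pink, purple, red, teal, yellow} must be used), so Q = teal.
The 6 still-open variables draw from only 6 values {blue, green, pink, purple, red, yellow}, so each is used; only S can be pink, hence S = pink.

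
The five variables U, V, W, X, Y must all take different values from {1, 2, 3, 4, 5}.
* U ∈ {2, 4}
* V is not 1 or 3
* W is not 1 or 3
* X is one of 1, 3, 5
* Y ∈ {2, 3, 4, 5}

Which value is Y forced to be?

Among the 5 variables, 1 fits only X (and all 5 values in {1, 2, 3, 4, 5} must be used), so X = 1.
Among the 4 still-open variables, 3 fits only Y (and all 4 values in {2, 3, 4, 5} must be used), so Y = 3.

3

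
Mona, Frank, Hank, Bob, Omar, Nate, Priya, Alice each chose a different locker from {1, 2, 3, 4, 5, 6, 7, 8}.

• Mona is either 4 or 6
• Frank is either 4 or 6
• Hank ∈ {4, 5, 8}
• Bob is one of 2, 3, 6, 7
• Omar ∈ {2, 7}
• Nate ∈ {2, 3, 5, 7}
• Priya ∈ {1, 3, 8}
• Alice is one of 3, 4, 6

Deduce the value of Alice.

Among the 8 variables, 1 fits only Priya (and all 8 values in {1, 2, 3, 4, 5, 6, 7, 8} must be used), so Priya = 1.
Among the 7 still-open variables, 8 fits only Hank (and all 7 values in {2, 3, 4, 5, 6, 7, 8} must be used), so Hank = 8.
The 6 still-open variables draw from only 6 values {2, 3, 4, 5, 6, 7}, so each is used; only Nate can be 5, hence Nate = 5.
The 2 variables Mona and Frank are confined to {4, 6}, which locks those values in; drop them from Bob, Alice.
So Alice = 3.

3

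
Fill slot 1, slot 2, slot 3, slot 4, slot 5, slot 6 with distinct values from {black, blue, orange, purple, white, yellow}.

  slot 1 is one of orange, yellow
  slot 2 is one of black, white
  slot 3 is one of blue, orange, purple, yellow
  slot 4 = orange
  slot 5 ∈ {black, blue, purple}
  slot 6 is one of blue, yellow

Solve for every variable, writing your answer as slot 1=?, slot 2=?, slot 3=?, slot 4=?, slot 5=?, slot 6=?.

slot 4 must be orange (only option left). Eliminate orange elsewhere: slot 1, slot 3.
slot 1 has just one choice, so slot 1 = yellow. Remove yellow from slot 3, slot 6.
That leaves slot 6 = blue. So slot 3, slot 5 can't be blue.
slot 3 has just one choice, so slot 3 = purple. So slot 5 can't be purple.
slot 5's domain is down to {black}, so slot 5 = black. Eliminate black elsewhere: slot 2.
slot 2 must be white (only option left).

slot 1=yellow, slot 2=white, slot 3=purple, slot 4=orange, slot 5=black, slot 6=blue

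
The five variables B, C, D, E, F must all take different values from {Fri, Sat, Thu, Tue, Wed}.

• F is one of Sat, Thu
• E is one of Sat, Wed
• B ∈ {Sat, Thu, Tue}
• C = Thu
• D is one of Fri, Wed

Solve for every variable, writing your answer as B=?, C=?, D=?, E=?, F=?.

B=Tue, C=Thu, D=Fri, E=Wed, F=Sat

C must be Thu (only option left). So B, F can't be Thu.
F must be Sat (only option left). So B, E can't be Sat.
B must be Tue (only option left).
E has just one choice, so E = Wed. So D can't be Wed.
That leaves D = Fri.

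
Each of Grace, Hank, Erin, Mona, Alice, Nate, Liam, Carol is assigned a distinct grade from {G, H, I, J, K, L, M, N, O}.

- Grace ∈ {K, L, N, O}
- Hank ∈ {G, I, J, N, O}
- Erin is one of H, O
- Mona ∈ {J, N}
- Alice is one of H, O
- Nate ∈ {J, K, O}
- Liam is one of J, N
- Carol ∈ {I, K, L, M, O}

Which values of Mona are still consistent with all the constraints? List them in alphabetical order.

J, N

Erin and Alice between them cover only {H, O} — a naked pair. Remove those values from Grace, Hank, Nate, Carol.
Mona and Liam between them cover only {J, N} — a naked pair. Remove those values from Grace, Hank, Nate.
That leaves Nate = K. Remove K from Grace, Carol.
That leaves Grace = L. So Carol can't be L.
No further eliminations apply; Mona can still be any of J, N.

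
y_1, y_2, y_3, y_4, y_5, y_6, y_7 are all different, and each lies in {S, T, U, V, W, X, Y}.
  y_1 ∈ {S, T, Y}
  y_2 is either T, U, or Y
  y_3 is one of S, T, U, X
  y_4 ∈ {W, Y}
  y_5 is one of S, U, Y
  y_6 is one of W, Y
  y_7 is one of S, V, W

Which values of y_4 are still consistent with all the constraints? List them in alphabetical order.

Among the 7 variables, V fits only y_7 (and all 7 values in {S, T, U, V, W, X, Y} must be used), so y_7 = V.
The 6 still-open variables together cover exactly {S, T, U, W, X, Y} — 6 values for 6 variables — and X appears only in y_3's list, so y_3 = X.
The 2 variables y_4 and y_6 are confined to {W, Y}, which locks those values in; drop them from y_1, y_2, y_5.
No further eliminations apply; y_4 can still be any of W, Y.

W, Y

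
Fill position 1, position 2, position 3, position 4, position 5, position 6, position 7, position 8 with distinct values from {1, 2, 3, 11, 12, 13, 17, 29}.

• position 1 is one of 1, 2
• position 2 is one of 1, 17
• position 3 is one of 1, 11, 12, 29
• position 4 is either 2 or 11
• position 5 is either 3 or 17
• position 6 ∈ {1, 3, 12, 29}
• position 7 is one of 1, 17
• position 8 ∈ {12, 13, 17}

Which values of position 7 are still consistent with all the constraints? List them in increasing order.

The 8 variables together cover exactly {1, 2, 3, 11, 12, 13, 17, 29} — 8 values for 8 variables — and 13 appears only in position 8's list, so position 8 = 13.
position 2 and position 7 between them cover only {1, 17} — a naked pair. Remove those values from position 1, position 3, position 5, position 6.
That leaves position 1 = 2. Eliminate 2 elsewhere: position 4.
position 4 must be 11 (only option left). So position 3 can't be 11.
That leaves position 5 = 3. Strike 3 from position 6.
No further eliminations apply; position 7 can still be any of 1, 17.

1, 17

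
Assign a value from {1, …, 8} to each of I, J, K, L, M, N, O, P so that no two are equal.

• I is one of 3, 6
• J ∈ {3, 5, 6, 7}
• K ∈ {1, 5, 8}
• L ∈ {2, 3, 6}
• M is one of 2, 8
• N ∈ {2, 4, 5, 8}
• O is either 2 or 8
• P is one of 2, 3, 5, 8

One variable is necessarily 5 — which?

P

Among the 8 variables, 1 fits only K (and all 8 values in {1, 2, 3, 4, 5, 6, 7, 8} must be used), so K = 1.
The 7 still-open variables together cover exactly {2, 3, 4, 5, 6, 7, 8} — 7 values for 7 variables — and 4 appears only in N's list, so N = 4.
The 6 still-open variables draw from only 6 values {2, 3, 5, 6, 7, 8}, so each is used; only J can be 7, hence J = 7.
Among the 5 still-open variables, 5 fits only P (and all 5 values in {2, 3, 5, 6, 8} must be used), so P = 5.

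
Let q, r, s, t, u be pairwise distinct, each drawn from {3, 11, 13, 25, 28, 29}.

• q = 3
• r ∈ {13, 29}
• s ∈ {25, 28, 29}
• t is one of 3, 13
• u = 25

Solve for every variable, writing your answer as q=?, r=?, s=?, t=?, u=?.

q's domain is down to {3}, so q = 3. Eliminate 3 elsewhere: t.
t must be 13 (only option left). So r can't be 13.
u's domain is down to {25}, so u = 25. So s can't be 25.
That leaves r = 29. So s can't be 29.
s has just one choice, so s = 28.

q=3, r=29, s=28, t=13, u=25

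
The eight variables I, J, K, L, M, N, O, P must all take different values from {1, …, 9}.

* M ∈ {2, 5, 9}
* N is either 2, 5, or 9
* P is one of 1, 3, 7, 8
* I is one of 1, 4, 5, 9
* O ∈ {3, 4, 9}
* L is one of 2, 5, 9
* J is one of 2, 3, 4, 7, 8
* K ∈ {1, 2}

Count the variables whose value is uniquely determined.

3

L, M, N share exactly the 3 values {2, 5, 9}; by pigeonhole those values go to them, so strike 2, 5, 9 from I, J, K, O.
That leaves K = 1. Remove 1 from I, P.
I has just one choice, so I = 4. Eliminate 4 elsewhere: J, O.
O has just one choice, so O = 3. Eliminate 3 elsewhere: J, P.
Determined: I=4, K=1, O=3. The other variables each still have more than one consistent value. That makes 3.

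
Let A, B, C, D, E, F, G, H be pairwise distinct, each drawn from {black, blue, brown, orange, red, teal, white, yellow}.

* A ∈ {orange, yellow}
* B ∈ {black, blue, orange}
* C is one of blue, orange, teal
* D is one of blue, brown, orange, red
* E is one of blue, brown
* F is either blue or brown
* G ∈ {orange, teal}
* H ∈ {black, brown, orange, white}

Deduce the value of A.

The 8 variables together cover exactly {black, blue, brown, orange, red, teal, white, yellow} — 8 values for 8 variables — and red appears only in D's list, so D = red.
Among the 7 still-open variables, white fits only H (and all 7 values in {black, blue, brown, orange, teal, white, yellow} must be used), so H = white.
Among the 6 still-open variables, black fits only B (and all 6 values in {black, blue, brown, orange, teal, yellow} must be used), so B = black.
The 5 still-open variables together cover exactly {blue, brown, orange, teal, yellow} — 5 values for 5 variables — and yellow appears only in A's list, so A = yellow.

yellow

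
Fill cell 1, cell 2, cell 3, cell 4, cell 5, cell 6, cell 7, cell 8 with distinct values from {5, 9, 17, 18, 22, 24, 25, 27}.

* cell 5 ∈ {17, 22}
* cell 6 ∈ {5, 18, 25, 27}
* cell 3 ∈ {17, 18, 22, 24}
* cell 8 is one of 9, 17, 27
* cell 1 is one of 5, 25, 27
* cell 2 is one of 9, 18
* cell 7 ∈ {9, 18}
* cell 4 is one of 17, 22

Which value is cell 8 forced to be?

27

The 8 variables together cover exactly {5, 9, 17, 18, 22, 24, 25, 27} — 8 values for 8 variables — and 24 appears only in cell 3's list, so cell 3 = 24.
The 2 variables cell 2 and cell 7 are confined to {9, 18}, which locks those values in; drop them from cell 6, cell 8.
The 2 variables cell 4 and cell 5 are confined to {17, 22}, which locks those values in; drop them from cell 8.
So cell 8 = 27.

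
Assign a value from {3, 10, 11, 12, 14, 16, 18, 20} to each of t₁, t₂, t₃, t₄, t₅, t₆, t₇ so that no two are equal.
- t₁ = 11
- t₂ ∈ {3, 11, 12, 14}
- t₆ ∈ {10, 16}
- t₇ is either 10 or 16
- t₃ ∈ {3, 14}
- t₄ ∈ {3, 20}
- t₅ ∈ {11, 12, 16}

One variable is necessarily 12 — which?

t₁ must be 11 (only option left). Strike 11 from t₂, t₅.
The 6 still-open variables draw from only 6 values {3, 10, 12, 14, 16, 20}, so each is used; only t₄ can be 20, hence t₄ = 20.
The 2 variables t₆ and t₇ are confined to {10, 16}, which locks those values in; drop them from t₅.
So 12 goes to t₅.

t₅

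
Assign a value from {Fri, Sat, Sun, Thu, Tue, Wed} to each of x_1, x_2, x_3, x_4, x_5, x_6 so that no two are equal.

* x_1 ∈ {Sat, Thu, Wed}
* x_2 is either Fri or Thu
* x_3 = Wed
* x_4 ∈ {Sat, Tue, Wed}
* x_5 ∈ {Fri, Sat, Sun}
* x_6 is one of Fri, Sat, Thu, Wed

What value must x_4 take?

Tue

x_3's domain is down to {Wed}, so x_3 = Wed. So x_1, x_4, x_6 can't be Wed.
The 5 still-open variables together cover exactly {Fri, Sat, Sun, Thu, Tue} — 5 values for 5 variables — and Sun appears only in x_5's list, so x_5 = Sun.
The 4 still-open variables draw from only 4 values {Fri, Sat, Thu, Tue}, so each is used; only x_4 can be Tue, hence x_4 = Tue.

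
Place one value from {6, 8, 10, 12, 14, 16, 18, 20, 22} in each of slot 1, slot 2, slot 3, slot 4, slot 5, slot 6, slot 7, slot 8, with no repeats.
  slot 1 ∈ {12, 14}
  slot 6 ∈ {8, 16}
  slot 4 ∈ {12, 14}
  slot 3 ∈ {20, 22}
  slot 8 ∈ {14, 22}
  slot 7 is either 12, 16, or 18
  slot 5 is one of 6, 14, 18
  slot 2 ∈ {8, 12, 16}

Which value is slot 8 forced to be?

22

Among the 8 variables, 6 fits only slot 5 (and all 8 values in {6, 8, 12, 14, 16, 18, 20, 22} must be used), so slot 5 = 6.
Among the 7 still-open variables, 18 fits only slot 7 (and all 7 values in {8, 12, 14, 16, 18, 20, 22} must be used), so slot 7 = 18.
The 6 still-open variables draw from only 6 values {8, 12, 14, 16, 20, 22}, so each is used; only slot 3 can be 20, hence slot 3 = 20.
Among the 5 still-open variables, 22 fits only slot 8 (and all 5 values in {8, 12, 14, 16, 22} must be used), so slot 8 = 22.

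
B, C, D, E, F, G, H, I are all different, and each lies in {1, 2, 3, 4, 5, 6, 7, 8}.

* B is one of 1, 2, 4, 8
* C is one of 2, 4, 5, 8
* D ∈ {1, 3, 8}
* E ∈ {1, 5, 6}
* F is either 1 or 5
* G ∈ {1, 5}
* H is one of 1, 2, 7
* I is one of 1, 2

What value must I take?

The 8 variables together cover exactly {1, 2, 3, 4, 5, 6, 7, 8} — 8 values for 8 variables — and 3 appears only in D's list, so D = 3.
The 7 still-open variables draw from only 7 values {1, 2, 4, 5, 6, 7, 8}, so each is used; only E can be 6, hence E = 6.
The 6 still-open variables draw from only 6 values {1, 2, 4, 5, 7, 8}, so each is used; only H can be 7, hence H = 7.
F and G share exactly the 2 values {1, 5}; by pigeonhole those values go to them, so strike 1, 5 from B, C, I.
So I = 2.

2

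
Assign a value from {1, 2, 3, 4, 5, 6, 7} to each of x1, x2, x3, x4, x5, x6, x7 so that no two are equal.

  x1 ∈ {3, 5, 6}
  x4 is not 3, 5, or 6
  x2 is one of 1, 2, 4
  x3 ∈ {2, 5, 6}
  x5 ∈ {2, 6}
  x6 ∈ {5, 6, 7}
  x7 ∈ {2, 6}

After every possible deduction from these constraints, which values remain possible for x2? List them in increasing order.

1, 4

The 7 variables together cover exactly {1, 2, 3, 4, 5, 6, 7} — 7 values for 7 variables — and 3 appears only in x1's list, so x1 = 3.
x5 and x7 share exactly the 2 values {2, 6}; by pigeonhole those values go to them, so strike 2, 6 from x2, x3, x4, x6.
That leaves x3 = 5. Remove 5 from x6.
x6's domain is down to {7}, so x6 = 7. Eliminate 7 elsewhere: x4.
No further eliminations apply; x2 can still be any of 1, 4.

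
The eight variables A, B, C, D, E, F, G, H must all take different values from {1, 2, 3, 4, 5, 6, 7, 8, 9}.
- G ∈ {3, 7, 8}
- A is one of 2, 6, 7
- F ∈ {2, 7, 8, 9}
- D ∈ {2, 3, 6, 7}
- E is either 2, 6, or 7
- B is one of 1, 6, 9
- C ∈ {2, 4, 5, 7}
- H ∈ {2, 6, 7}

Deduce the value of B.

1

A, E, H between them cover only {2, 6, 7} — a naked triple. Remove those values from B, C, D, F, G.
D must be 3 (only option left). Strike 3 from G.
G's domain is down to {8}, so G = 8. So F can't be 8.
F must be 9 (only option left). Eliminate 9 elsewhere: B.
So B = 1.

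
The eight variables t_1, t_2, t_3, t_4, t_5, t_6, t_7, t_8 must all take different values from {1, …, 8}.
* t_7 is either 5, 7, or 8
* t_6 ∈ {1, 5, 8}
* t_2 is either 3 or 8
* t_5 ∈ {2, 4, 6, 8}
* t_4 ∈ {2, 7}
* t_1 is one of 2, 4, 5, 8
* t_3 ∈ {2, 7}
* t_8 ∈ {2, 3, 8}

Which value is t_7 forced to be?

5

The 8 variables draw from only 8 values {1, 2, 3, 4, 5, 6, 7, 8}, so each is used; only t_6 can be 1, hence t_6 = 1.
The 7 still-open variables together cover exactly {2, 3, 4, 5, 6, 7, 8} — 7 values for 7 variables — and 6 appears only in t_5's list, so t_5 = 6.
The 6 still-open variables together cover exactly {2, 3, 4, 5, 7, 8} — 6 values for 6 variables — and 4 appears only in t_1's list, so t_1 = 4.
The 5 still-open variables together cover exactly {2, 3, 5, 7, 8} — 5 values for 5 variables — and 5 appears only in t_7's list, so t_7 = 5.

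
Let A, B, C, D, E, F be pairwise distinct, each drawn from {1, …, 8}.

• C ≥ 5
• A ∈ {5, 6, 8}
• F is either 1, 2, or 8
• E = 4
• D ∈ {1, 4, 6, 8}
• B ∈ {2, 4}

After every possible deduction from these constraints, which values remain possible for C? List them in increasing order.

5, 6, 7, 8

E's domain is down to {4}, so E = 4. So B, D can't be 4.
B's domain is down to {2}, so B = 2. Remove 2 from F.
No further eliminations apply; C can still be any of 5, 6, 7, 8.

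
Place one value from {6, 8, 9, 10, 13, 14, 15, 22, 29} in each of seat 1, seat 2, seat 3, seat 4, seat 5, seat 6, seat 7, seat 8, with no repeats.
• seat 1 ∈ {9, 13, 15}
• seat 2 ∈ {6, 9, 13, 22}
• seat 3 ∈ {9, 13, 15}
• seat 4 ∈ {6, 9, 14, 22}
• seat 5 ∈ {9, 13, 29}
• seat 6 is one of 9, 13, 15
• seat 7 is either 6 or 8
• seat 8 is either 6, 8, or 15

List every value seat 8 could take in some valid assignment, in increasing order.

The 8 variables draw from only 8 values {6, 8, 9, 13, 14, 15, 22, 29}, so each is used; only seat 4 can be 14, hence seat 4 = 14.
Among the 7 still-open variables, 22 fits only seat 2 (and all 7 values in {6, 8, 9, 13, 15, 22, 29} must be used), so seat 2 = 22.
The 6 still-open variables draw from only 6 values {6, 8, 9, 13, 15, 29}, so each is used; only seat 5 can be 29, hence seat 5 = 29.
seat 1, seat 3, seat 6 between them cover only {9, 13, 15} — a naked triple. Remove those values from seat 8.
No further eliminations apply; seat 8 can still be any of 6, 8.

6, 8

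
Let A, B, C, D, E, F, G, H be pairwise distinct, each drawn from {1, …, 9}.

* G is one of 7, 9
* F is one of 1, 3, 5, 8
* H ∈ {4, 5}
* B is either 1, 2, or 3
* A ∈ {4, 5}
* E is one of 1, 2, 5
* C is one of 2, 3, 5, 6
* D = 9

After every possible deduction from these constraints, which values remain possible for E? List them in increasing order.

D has just one choice, so D = 9. Eliminate 9 elsewhere: G.
G must be 7 (only option left).
A and H between them cover only {4, 5} — a naked pair. Remove those values from C, E, F.
No further eliminations apply; E can still be any of 1, 2.

1, 2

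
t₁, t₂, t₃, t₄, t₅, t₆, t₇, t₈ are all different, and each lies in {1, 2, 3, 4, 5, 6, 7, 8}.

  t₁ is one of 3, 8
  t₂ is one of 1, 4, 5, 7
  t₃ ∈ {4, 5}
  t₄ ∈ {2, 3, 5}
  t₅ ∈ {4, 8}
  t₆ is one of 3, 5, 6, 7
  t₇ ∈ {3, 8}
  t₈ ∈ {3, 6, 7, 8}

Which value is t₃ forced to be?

5

The 8 variables draw from only 8 values {1, 2, 3, 4, 5, 6, 7, 8}, so each is used; only t₂ can be 1, hence t₂ = 1.
The 7 still-open variables draw from only 7 values {2, 3, 4, 5, 6, 7, 8}, so each is used; only t₄ can be 2, hence t₄ = 2.
The 2 variables t₁ and t₇ are confined to {3, 8}, which locks those values in; drop them from t₅, t₆, t₈.
That leaves t₅ = 4. Eliminate 4 elsewhere: t₃.
So t₃ = 5.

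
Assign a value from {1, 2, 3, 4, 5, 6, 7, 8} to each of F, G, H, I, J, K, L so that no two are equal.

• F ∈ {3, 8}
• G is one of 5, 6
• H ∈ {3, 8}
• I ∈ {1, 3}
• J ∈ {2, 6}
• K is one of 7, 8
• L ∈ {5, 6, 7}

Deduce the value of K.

7

Among the 7 variables, 1 fits only I (and all 7 values in {1, 2, 3, 5, 6, 7, 8} must be used), so I = 1.
The 6 still-open variables together cover exactly {2, 3, 5, 6, 7, 8} — 6 values for 6 variables — and 2 appears only in J's list, so J = 2.
F and H between them cover only {3, 8} — a naked pair. Remove those values from K.
So K = 7.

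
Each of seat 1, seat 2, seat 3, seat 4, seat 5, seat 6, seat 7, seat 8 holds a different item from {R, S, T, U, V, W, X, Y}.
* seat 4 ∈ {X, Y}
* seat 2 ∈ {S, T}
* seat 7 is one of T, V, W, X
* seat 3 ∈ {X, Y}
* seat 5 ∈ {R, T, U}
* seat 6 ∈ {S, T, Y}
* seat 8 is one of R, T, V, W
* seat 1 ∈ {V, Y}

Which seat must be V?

seat 1

The 8 variables together cover exactly {R, S, T, U, V, W, X, Y} — 8 values for 8 variables — and U appears only in seat 5's list, so seat 5 = U.
The 7 still-open variables draw from only 7 values {R, S, T, V, W, X, Y}, so each is used; only seat 8 can be R, hence seat 8 = R.
Among the 6 still-open variables, W fits only seat 7 (and all 6 values in {S, T, V, W, X, Y} must be used), so seat 7 = W.
The 5 still-open variables draw from only 5 values {S, T, V, X, Y}, so each is used; only seat 1 can be V, hence seat 1 = V.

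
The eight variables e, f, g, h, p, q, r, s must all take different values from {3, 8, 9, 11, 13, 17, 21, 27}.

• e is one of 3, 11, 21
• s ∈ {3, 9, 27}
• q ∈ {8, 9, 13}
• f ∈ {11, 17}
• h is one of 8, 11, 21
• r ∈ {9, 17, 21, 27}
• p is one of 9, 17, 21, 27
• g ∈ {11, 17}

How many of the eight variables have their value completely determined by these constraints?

The 8 variables together cover exactly {3, 8, 9, 11, 13, 17, 21, 27} — 8 values for 8 variables — and 13 appears only in q's list, so q = 13.
The 7 still-open variables draw from only 7 values {3, 8, 9, 11, 17, 21, 27}, so each is used; only h can be 8, hence h = 8.
f and g share exactly the 2 values {11, 17}; by pigeonhole those values go to them, so strike 11, 17 from e, p, r.
Determined: h=8, q=13. The other variables each still have more than one consistent value. That makes 2.

2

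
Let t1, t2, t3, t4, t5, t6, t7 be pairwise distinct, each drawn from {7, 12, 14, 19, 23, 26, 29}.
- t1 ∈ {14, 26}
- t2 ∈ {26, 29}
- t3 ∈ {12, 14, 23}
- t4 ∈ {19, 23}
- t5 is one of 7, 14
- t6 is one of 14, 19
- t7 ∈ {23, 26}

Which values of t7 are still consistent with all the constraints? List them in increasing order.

The 7 variables draw from only 7 values {7, 12, 14, 19, 23, 26, 29}, so each is used; only t5 can be 7, hence t5 = 7.
Among the 6 still-open variables, 12 fits only t3 (and all 6 values in {12, 14, 19, 23, 26, 29} must be used), so t3 = 12.
Among the 5 still-open variables, 29 fits only t2 (and all 5 values in {14, 19, 23, 26, 29} must be used), so t2 = 29.
No further eliminations apply; t7 can still be any of 23, 26.

23, 26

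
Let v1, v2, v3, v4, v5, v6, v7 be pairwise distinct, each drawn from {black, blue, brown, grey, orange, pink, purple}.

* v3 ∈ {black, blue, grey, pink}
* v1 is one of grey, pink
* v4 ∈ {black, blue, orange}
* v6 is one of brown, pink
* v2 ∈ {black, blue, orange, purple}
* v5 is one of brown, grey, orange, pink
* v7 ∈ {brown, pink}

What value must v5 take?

orange

The 7 variables together cover exactly {black, blue, brown, grey, orange, pink, purple} — 7 values for 7 variables — and purple appears only in v2's list, so v2 = purple.
The 2 variables v6 and v7 are confined to {brown, pink}, which locks those values in; drop them from v1, v3, v5.
v1 has just one choice, so v1 = grey. Eliminate grey elsewhere: v3, v5.
So v5 = orange.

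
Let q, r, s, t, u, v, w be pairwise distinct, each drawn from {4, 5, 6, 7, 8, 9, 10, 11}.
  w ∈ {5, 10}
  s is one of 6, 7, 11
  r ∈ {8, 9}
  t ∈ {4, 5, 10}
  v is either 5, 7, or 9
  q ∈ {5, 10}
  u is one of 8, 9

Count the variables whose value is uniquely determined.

The 2 variables q and w are confined to {5, 10}, which locks those values in; drop them from t, v.
t's domain is down to {4}, so t = 4.
The 2 variables r and u are confined to {8, 9}, which locks those values in; drop them from v.
That leaves v = 7. So s can't be 7.
Determined: t=4, v=7. The other variables each still have more than one consistent value. That makes 2.

2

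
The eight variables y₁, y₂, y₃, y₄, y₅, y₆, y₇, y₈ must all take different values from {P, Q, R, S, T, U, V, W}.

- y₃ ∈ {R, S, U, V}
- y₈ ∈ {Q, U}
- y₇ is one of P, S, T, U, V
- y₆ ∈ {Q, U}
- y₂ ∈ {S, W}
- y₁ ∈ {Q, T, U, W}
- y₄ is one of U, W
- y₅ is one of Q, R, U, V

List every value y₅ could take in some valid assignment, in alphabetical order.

The 8 variables draw from only 8 values {P, Q, R, S, T, U, V, W}, so each is used; only y₇ can be P, hence y₇ = P.
Among the 7 still-open variables, T fits only y₁ (and all 7 values in {Q, R, S, T, U, V, W} must be used), so y₁ = T.
y₆ and y₈ between them cover only {Q, U} — a naked pair. Remove those values from y₃, y₄, y₅.
That leaves y₄ = W. Remove W from y₂.
y₂ has just one choice, so y₂ = S. So y₃ can't be S.
No further eliminations apply; y₅ can still be any of R, V.

R, V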